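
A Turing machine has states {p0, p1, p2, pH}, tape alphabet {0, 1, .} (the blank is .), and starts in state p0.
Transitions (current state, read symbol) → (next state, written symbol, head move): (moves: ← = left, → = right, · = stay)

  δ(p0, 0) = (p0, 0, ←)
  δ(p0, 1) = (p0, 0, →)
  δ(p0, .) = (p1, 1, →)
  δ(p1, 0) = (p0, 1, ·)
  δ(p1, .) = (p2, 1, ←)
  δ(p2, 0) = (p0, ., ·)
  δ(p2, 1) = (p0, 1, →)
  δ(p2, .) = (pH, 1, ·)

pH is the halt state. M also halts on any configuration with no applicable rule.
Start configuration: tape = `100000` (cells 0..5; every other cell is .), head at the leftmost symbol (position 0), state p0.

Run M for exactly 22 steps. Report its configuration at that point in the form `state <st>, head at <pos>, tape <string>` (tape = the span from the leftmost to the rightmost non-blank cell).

state p0, head at -1, tape 100000000

state=p0 head=0 tape=...[1]00000   (p0,1)→(p0,0,→)
state=p0 head=1 tape=...0[0]0000   (p0,0)→(p0,0,←)
state=p0 head=0 tape=...[0]00000   (p0,0)→(p0,0,←)
state=p0 head=-1 tape=..[.]000000   (p0,.)→(p1,1,→)
state=p1 head=0 tape=..1[0]00000   (p1,0)→(p0,1,·)
state=p0 head=0 tape=..1[1]00000   (p0,1)→(p0,0,→)
state=p0 head=1 tape=..10[0]0000   (p0,0)→(p0,0,←)
state=p0 head=0 tape=..1[0]00000   (p0,0)→(p0,0,←)
state=p0 head=-1 tape=..[1]000000   (p0,1)→(p0,0,→)
state=p0 head=0 tape=..0[0]00000   (p0,0)→(p0,0,←)
state=p0 head=-1 tape=..[0]000000   (p0,0)→(p0,0,←)
state=p0 head=-2 tape=.[.]0000000   (p0,.)→(p1,1,→)
state=p1 head=-1 tape=.1[0]000000   (p1,0)→(p0,1,·)
state=p0 head=-1 tape=.1[1]000000   (p0,1)→(p0,0,→)
state=p0 head=0 tape=.10[0]00000   (p0,0)→(p0,0,←)
state=p0 head=-1 tape=.1[0]000000   (p0,0)→(p0,0,←)
state=p0 head=-2 tape=.[1]0000000   (p0,1)→(p0,0,→)
state=p0 head=-1 tape=.0[0]000000   (p0,0)→(p0,0,←)
state=p0 head=-2 tape=.[0]0000000   (p0,0)→(p0,0,←)
state=p0 head=-3 tape=[.]00000000   (p0,.)→(p1,1,→)
state=p1 head=-2 tape=1[0]0000000   (p1,0)→(p0,1,·)
state=p0 head=-2 tape=1[1]0000000   (p0,1)→(p0,0,→)
state=p0 head=-1 tape=10[0]000000
After 22 steps: state p0, head at -1, tape 100000000.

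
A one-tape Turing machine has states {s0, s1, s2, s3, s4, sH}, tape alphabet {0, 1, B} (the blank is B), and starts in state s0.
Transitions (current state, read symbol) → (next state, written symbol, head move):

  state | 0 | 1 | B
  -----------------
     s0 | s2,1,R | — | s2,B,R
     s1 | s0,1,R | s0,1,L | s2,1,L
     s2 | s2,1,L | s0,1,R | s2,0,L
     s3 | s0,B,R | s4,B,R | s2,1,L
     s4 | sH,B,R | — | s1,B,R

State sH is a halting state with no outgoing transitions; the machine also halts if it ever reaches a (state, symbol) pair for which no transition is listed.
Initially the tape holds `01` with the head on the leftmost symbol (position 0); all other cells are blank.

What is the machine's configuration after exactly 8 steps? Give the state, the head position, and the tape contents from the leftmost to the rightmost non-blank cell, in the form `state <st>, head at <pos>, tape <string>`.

s0 | [0]1BB   read 0 → write 1, move R, go to s2
s2 | 1[1]BB   read 1 → write 1, move R, go to s0
s0 | 11[B]B   read B → write B, move R, go to s2
s2 | 11B[B]   read B → write 0, move L, go to s2
s2 | 11[B]0   read B → write 0, move L, go to s2
s2 | 1[1]00   read 1 → write 1, move R, go to s0
s0 | 11[0]0   read 0 → write 1, move R, go to s2
s2 | 111[0]   read 0 → write 1, move L, go to s2
s2 | 11[1]1
After 8 steps: state s2, head at 2, tape 1111.

state s2, head at 2, tape 1111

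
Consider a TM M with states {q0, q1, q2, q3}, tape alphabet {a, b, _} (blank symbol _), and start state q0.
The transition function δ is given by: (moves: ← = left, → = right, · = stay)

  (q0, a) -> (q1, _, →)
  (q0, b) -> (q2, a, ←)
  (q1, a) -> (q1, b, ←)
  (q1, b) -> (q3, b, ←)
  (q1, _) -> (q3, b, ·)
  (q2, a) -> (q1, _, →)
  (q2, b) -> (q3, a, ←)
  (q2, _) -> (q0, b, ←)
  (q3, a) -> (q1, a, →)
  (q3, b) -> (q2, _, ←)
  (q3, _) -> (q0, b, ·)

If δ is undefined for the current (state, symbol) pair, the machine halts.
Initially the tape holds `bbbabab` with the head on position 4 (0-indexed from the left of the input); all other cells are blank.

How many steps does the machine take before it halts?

11

q0 | ___bbba[b]ab   read b → write a, move ←, go to q2
q2 | ___bbb[a]aab   read a → write _, move →, go to q1
q1 | ___bbb_[a]ab   read a → write b, move ←, go to q1
q1 | ___bbb[_]bab   read _ → write b, move ·, go to q3
q3 | ___bbb[b]bab   read b → write _, move ←, go to q2
q2 | ___bb[b]_bab   read b → write a, move ←, go to q3
q3 | ___b[b]a_bab   read b → write _, move ←, go to q2
q2 | ___[b]_a_bab   read b → write a, move ←, go to q3
q3 | __[_]a_a_bab   read _ → write b, move ·, go to q0
q0 | __[b]a_a_bab   read b → write a, move ←, go to q2
q2 | _[_]aa_a_bab   read _ → write b, move ←, go to q0
q0 | [_]baa_a_bab
M halts after 11 transitions.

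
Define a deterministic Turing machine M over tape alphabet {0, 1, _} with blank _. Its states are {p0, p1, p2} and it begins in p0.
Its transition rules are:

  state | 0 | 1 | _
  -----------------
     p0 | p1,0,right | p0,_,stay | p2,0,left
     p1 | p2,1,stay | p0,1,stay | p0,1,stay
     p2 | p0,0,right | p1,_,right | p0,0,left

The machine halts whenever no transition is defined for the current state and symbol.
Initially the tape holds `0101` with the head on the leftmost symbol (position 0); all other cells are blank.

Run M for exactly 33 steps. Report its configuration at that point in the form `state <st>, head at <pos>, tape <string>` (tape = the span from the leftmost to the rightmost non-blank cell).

state=p0 head=0 tape=[0]101__   (p0,0)→(p1,0,right)
state=p1 head=1 tape=0[1]01__   (p1,1)→(p0,1,stay)
state=p0 head=1 tape=0[1]01__   (p0,1)→(p0,_,stay)
state=p0 head=1 tape=0[_]01__   (p0,_)→(p2,0,left)
state=p2 head=0 tape=[0]001__   (p2,0)→(p0,0,right)
state=p0 head=1 tape=0[0]01__   (p0,0)→(p1,0,right)
state=p1 head=2 tape=00[0]1__   (p1,0)→(p2,1,stay)
state=p2 head=2 tape=00[1]1__   (p2,1)→(p1,_,right)
state=p1 head=3 tape=00_[1]__   (p1,1)→(p0,1,stay)
state=p0 head=3 tape=00_[1]__   (p0,1)→(p0,_,stay)
state=p0 head=3 tape=00_[_]__   (p0,_)→(p2,0,left)
state=p2 head=2 tape=00[_]0__   (p2,_)→(p0,0,left)
state=p0 head=1 tape=0[0]00__   (p0,0)→(p1,0,right)
state=p1 head=2 tape=00[0]0__   (p1,0)→(p2,1,stay)
state=p2 head=2 tape=00[1]0__   (p2,1)→(p1,_,right)
state=p1 head=3 tape=00_[0]__   (p1,0)→(p2,1,stay)
state=p2 head=3 tape=00_[1]__   (p2,1)→(p1,_,right)
state=p1 head=4 tape=00__[_]_   (p1,_)→(p0,1,stay)
state=p0 head=4 tape=00__[1]_   (p0,1)→(p0,_,stay)
state=p0 head=4 tape=00__[_]_   (p0,_)→(p2,0,left)
state=p2 head=3 tape=00_[_]0_   (p2,_)→(p0,0,left)
state=p0 head=2 tape=00[_]00_   (p0,_)→(p2,0,left)
state=p2 head=1 tape=0[0]000_   (p2,0)→(p0,0,right)
state=p0 head=2 tape=00[0]00_   (p0,0)→(p1,0,right)
state=p1 head=3 tape=000[0]0_   (p1,0)→(p2,1,stay)
state=p2 head=3 tape=000[1]0_   (p2,1)→(p1,_,right)
state=p1 head=4 tape=000_[0]_   (p1,0)→(p2,1,stay)
state=p2 head=4 tape=000_[1]_   (p2,1)→(p1,_,right)
state=p1 head=5 tape=000__[_]   (p1,_)→(p0,1,stay)
state=p0 head=5 tape=000__[1]   (p0,1)→(p0,_,stay)
state=p0 head=5 tape=000__[_]   (p0,_)→(p2,0,left)
state=p2 head=4 tape=000_[_]0   (p2,_)→(p0,0,left)
state=p0 head=3 tape=000[_]00   (p0,_)→(p2,0,left)
state=p2 head=2 tape=00[0]000
After 33 steps: state p2, head at 2, tape 000000.

state p2, head at 2, tape 000000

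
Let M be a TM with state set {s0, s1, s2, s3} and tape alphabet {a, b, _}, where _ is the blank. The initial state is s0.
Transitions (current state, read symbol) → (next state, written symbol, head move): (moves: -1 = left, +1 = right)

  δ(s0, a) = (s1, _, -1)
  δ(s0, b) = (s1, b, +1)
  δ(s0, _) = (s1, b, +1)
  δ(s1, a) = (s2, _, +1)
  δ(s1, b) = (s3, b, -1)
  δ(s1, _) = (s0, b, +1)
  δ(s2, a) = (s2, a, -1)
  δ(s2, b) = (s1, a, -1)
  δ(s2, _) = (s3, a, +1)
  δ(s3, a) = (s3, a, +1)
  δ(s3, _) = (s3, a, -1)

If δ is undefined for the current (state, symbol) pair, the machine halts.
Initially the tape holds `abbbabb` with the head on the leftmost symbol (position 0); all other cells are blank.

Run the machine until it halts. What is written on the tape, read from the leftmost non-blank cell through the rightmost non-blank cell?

s0 | _[a]bbbabb   read a → write _, move -1, go to s1
s1 | [_]_bbbabb   read _ → write b, move +1, go to s0
s0 | b[_]bbbabb   read _ → write b, move +1, go to s1
s1 | bb[b]bbabb   read b → write b, move -1, go to s3
s3 | b[b]bbbabb
The non-blank tape span at halt is bbbbbabb.

bbbbbabb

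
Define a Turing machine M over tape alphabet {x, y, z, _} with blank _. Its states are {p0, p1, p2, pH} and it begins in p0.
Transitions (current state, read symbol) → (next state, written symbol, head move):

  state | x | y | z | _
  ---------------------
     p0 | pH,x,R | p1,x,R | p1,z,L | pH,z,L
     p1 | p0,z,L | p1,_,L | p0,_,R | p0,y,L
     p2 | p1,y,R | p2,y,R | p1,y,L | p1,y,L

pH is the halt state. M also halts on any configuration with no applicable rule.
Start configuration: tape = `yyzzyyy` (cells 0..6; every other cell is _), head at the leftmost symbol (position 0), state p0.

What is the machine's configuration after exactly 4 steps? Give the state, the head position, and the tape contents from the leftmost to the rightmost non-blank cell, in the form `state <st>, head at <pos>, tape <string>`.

state=p0 head=0 tape=__[y]yzzyyy   (p0,y)→(p1,x,R)
state=p1 head=1 tape=__x[y]zzyyy   (p1,y)→(p1,_,L)
state=p1 head=0 tape=__[x]_zzyyy   (p1,x)→(p0,z,L)
state=p0 head=-1 tape=_[_]z_zzyyy   (p0,_)→(pH,z,L)
state=pH head=-2 tape=[_]zz_zzyyy
After 4 steps: state pH, head at -2, tape zz_zzyyy.

state pH, head at -2, tape zz_zzyyy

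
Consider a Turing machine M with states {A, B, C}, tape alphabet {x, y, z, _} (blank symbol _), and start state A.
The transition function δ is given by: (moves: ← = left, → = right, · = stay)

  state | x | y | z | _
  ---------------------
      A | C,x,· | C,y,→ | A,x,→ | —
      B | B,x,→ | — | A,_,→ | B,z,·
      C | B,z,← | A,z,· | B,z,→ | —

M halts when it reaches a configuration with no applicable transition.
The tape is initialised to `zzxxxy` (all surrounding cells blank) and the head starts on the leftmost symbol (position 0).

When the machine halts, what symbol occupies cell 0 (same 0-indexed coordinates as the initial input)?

state=A head=0 tape=[z]zxxxy_   (A,z)→(A,x,→)
state=A head=1 tape=x[z]xxxy_   (A,z)→(A,x,→)
state=A head=2 tape=xx[x]xxy_   (A,x)→(C,x,·)
state=C head=2 tape=xx[x]xxy_   (C,x)→(B,z,←)
state=B head=1 tape=x[x]zxxy_   (B,x)→(B,x,→)
state=B head=2 tape=xx[z]xxy_   (B,z)→(A,_,→)
state=A head=3 tape=xx_[x]xy_   (A,x)→(C,x,·)
state=C head=3 tape=xx_[x]xy_   (C,x)→(B,z,←)
state=B head=2 tape=xx[_]zxy_   (B,_)→(B,z,·)
state=B head=2 tape=xx[z]zxy_   (B,z)→(A,_,→)
state=A head=3 tape=xx_[z]xy_   (A,z)→(A,x,→)
state=A head=4 tape=xx_x[x]y_   (A,x)→(C,x,·)
state=C head=4 tape=xx_x[x]y_   (C,x)→(B,z,←)
state=B head=3 tape=xx_[x]zy_   (B,x)→(B,x,→)
state=B head=4 tape=xx_x[z]y_   (B,z)→(A,_,→)
state=A head=5 tape=xx_x_[y]_   (A,y)→(C,y,→)
state=C head=6 tape=xx_x_y[_]
Cell 0 holds x when M halts.

x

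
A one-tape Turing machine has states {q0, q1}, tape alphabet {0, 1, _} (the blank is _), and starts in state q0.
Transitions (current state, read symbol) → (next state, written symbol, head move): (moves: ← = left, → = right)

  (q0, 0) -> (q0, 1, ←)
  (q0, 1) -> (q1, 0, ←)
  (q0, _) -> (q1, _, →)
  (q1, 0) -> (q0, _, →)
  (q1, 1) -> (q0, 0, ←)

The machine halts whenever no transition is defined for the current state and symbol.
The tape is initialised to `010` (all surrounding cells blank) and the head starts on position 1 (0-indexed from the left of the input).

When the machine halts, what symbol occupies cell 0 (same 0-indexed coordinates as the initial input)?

_

state=q0 head=1 tape=0[1]0__   (q0,1)→(q1,0,←)
state=q1 head=0 tape=[0]00__   (q1,0)→(q0,_,→)
state=q0 head=1 tape=_[0]0__   (q0,0)→(q0,1,←)
state=q0 head=0 tape=[_]10__   (q0,_)→(q1,_,→)
state=q1 head=1 tape=_[1]0__   (q1,1)→(q0,0,←)
state=q0 head=0 tape=[_]00__   (q0,_)→(q1,_,→)
state=q1 head=1 tape=_[0]0__   (q1,0)→(q0,_,→)
state=q0 head=2 tape=__[0]__   (q0,0)→(q0,1,←)
state=q0 head=1 tape=_[_]1__   (q0,_)→(q1,_,→)
state=q1 head=2 tape=__[1]__   (q1,1)→(q0,0,←)
state=q0 head=1 tape=_[_]0__   (q0,_)→(q1,_,→)
state=q1 head=2 tape=__[0]__   (q1,0)→(q0,_,→)
state=q0 head=3 tape=___[_]_   (q0,_)→(q1,_,→)
state=q1 head=4 tape=____[_]
Cell 0 holds _ when M halts.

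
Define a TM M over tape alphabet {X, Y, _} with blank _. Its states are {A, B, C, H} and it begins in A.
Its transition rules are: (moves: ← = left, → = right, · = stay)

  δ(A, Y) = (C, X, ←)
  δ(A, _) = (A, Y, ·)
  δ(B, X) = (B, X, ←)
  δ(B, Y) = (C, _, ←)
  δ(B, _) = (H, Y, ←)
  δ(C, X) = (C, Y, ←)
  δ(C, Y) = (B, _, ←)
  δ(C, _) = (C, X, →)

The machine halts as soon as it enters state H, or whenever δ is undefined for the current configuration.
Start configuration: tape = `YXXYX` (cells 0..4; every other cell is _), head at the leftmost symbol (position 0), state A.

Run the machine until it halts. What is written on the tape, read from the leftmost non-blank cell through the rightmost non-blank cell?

YX_YXXYX

state=A head=0 tape=____[Y]XXYX   (A,Y)→(C,X,←)
state=C head=-1 tape=___[_]XXXYX   (C,_)→(C,X,→)
state=C head=0 tape=___X[X]XXYX   (C,X)→(C,Y,←)
state=C head=-1 tape=___[X]YXXYX   (C,X)→(C,Y,←)
state=C head=-2 tape=__[_]YYXXYX   (C,_)→(C,X,→)
state=C head=-1 tape=__X[Y]YXXYX   (C,Y)→(B,_,←)
state=B head=-2 tape=__[X]_YXXYX   (B,X)→(B,X,←)
state=B head=-3 tape=_[_]X_YXXYX   (B,_)→(H,Y,←)
state=H head=-4 tape=[_]YX_YXXYX
The non-blank tape span at halt is YX_YXXYX.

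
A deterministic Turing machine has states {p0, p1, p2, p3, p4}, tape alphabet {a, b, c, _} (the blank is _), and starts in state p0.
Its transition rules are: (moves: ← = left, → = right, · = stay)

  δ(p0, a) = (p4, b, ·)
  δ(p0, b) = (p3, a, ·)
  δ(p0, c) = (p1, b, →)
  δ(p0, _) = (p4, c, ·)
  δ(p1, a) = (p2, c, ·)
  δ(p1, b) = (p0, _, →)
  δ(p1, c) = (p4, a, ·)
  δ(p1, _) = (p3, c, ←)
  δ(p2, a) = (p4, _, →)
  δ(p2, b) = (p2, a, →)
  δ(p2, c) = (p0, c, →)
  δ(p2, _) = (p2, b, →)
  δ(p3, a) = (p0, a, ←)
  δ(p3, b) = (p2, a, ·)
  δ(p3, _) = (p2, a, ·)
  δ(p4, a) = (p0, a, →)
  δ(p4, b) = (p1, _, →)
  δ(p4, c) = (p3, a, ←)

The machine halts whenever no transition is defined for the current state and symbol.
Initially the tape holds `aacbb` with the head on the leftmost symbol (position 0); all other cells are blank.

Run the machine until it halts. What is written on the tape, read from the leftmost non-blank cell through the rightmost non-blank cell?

p0 | [a]acbb__   read a → write b, move ·, go to p4
p4 | [b]acbb__   read b → write _, move →, go to p1
p1 | _[a]cbb__   read a → write c, move ·, go to p2
p2 | _[c]cbb__   read c → write c, move →, go to p0
p0 | _c[c]bb__   read c → write b, move →, go to p1
p1 | _cb[b]b__   read b → write _, move →, go to p0
p0 | _cb_[b]__   read b → write a, move ·, go to p3
p3 | _cb_[a]__   read a → write a, move ←, go to p0
p0 | _cb[_]a__   read _ → write c, move ·, go to p4
p4 | _cb[c]a__   read c → write a, move ←, go to p3
p3 | _c[b]aa__   read b → write a, move ·, go to p2
p2 | _c[a]aa__   read a → write _, move →, go to p4
p4 | _c_[a]a__   read a → write a, move →, go to p0
p0 | _c_a[a]__   read a → write b, move ·, go to p4
p4 | _c_a[b]__   read b → write _, move →, go to p1
p1 | _c_a_[_]_   read _ → write c, move ←, go to p3
p3 | _c_a[_]c_   read _ → write a, move ·, go to p2
p2 | _c_a[a]c_   read a → write _, move →, go to p4
p4 | _c_a_[c]_   read c → write a, move ←, go to p3
p3 | _c_a[_]a_   read _ → write a, move ·, go to p2
p2 | _c_a[a]a_   read a → write _, move →, go to p4
p4 | _c_a_[a]_   read a → write a, move →, go to p0
p0 | _c_a_a[_]   read _ → write c, move ·, go to p4
p4 | _c_a_a[c]   read c → write a, move ←, go to p3
p3 | _c_a_[a]a   read a → write a, move ←, go to p0
p0 | _c_a[_]aa   read _ → write c, move ·, go to p4
p4 | _c_a[c]aa   read c → write a, move ←, go to p3
p3 | _c_[a]aaa   read a → write a, move ←, go to p0
p0 | _c[_]aaaa   read _ → write c, move ·, go to p4
p4 | _c[c]aaaa   read c → write a, move ←, go to p3
p3 | _[c]aaaaa
The non-blank tape span at halt is caaaaa.

caaaaa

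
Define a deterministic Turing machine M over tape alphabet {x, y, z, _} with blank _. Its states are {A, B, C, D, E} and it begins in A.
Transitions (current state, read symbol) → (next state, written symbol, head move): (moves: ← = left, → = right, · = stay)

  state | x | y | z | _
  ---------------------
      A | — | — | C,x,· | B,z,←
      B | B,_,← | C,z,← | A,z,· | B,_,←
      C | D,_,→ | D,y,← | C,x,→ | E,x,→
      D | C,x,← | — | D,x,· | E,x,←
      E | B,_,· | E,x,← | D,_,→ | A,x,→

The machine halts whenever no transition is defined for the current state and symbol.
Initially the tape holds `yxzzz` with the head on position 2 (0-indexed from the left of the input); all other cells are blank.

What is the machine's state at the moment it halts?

A | _yx[z]zz   read z → write x, move ·, go to C
C | _yx[x]zz   read x → write _, move →, go to D
D | _yx_[z]z   read z → write x, move ·, go to D
D | _yx_[x]z   read x → write x, move ←, go to C
C | _yx[_]xz   read _ → write x, move →, go to E
E | _yxx[x]z   read x → write _, move ·, go to B
B | _yxx[_]z   read _ → write _, move ←, go to B
B | _yx[x]_z   read x → write _, move ←, go to B
B | _y[x]__z   read x → write _, move ←, go to B
B | _[y]___z   read y → write z, move ←, go to C
C | [_]z___z   read _ → write x, move →, go to E
E | x[z]___z   read z → write _, move →, go to D
D | x_[_]__z   read _ → write x, move ←, go to E
E | x[_]x__z   read _ → write x, move →, go to A
A | xx[x]__z
No transition is defined for (A, x); M halts in state A.

A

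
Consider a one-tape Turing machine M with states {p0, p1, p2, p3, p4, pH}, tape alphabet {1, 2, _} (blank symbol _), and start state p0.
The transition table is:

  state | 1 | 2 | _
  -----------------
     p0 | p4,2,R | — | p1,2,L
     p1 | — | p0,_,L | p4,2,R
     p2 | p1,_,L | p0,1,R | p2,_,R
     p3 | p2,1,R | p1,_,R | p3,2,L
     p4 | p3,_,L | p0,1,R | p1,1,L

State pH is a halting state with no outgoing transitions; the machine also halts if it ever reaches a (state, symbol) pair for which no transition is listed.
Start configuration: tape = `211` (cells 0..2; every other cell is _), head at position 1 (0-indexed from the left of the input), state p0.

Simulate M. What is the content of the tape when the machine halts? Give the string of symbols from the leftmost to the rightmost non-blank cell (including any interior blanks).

2122_1

state=p0 head=1 tape=__2[1]1_   (p0,1)→(p4,2,R)
state=p4 head=2 tape=__22[1]_   (p4,1)→(p3,_,L)
state=p3 head=1 tape=__2[2]__   (p3,2)→(p1,_,R)
state=p1 head=2 tape=__2_[_]_   (p1,_)→(p4,2,R)
state=p4 head=3 tape=__2_2[_]   (p4,_)→(p1,1,L)
state=p1 head=2 tape=__2_[2]1   (p1,2)→(p0,_,L)
state=p0 head=1 tape=__2[_]_1   (p0,_)→(p1,2,L)
state=p1 head=0 tape=__[2]2_1   (p1,2)→(p0,_,L)
state=p0 head=-1 tape=_[_]_2_1   (p0,_)→(p1,2,L)
state=p1 head=-2 tape=[_]2_2_1   (p1,_)→(p4,2,R)
state=p4 head=-1 tape=2[2]_2_1   (p4,2)→(p0,1,R)
state=p0 head=0 tape=21[_]2_1   (p0,_)→(p1,2,L)
state=p1 head=-1 tape=2[1]22_1
The non-blank tape span at halt is 2122_1.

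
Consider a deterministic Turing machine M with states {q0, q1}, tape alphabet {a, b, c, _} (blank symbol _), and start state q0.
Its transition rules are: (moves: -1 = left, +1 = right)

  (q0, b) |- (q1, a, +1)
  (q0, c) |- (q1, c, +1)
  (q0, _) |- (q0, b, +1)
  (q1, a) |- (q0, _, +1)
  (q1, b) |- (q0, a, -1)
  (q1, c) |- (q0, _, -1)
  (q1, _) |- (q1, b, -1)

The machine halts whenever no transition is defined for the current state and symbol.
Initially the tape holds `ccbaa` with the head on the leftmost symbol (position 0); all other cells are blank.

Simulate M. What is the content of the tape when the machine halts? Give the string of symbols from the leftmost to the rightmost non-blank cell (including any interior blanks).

bbaaaa

state=q0 head=0 tape=_[c]cbaa   (q0,c)→(q1,c,+1)
state=q1 head=1 tape=_c[c]baa   (q1,c)→(q0,_,-1)
state=q0 head=0 tape=_[c]_baa   (q0,c)→(q1,c,+1)
state=q1 head=1 tape=_c[_]baa   (q1,_)→(q1,b,-1)
state=q1 head=0 tape=_[c]bbaa   (q1,c)→(q0,_,-1)
state=q0 head=-1 tape=[_]_bbaa   (q0,_)→(q0,b,+1)
state=q0 head=0 tape=b[_]bbaa   (q0,_)→(q0,b,+1)
state=q0 head=1 tape=bb[b]baa   (q0,b)→(q1,a,+1)
state=q1 head=2 tape=bba[b]aa   (q1,b)→(q0,a,-1)
state=q0 head=1 tape=bb[a]aaa
The non-blank tape span at halt is bbaaaa.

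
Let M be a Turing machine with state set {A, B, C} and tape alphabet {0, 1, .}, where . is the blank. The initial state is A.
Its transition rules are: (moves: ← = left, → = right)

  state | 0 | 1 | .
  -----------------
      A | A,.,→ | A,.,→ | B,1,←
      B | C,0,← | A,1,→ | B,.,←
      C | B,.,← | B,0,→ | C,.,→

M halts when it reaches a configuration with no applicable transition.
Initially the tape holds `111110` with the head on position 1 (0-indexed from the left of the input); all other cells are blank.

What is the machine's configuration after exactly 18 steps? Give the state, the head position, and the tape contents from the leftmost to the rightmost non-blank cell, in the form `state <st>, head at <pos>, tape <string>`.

state A, head at 1, tape 1.1...1

A | 1[1]1110.   read 1 → write ., move →, go to A
A | 1.[1]110.   read 1 → write ., move →, go to A
A | 1..[1]10.   read 1 → write ., move →, go to A
A | 1...[1]0.   read 1 → write ., move →, go to A
A | 1....[0].   read 0 → write ., move →, go to A
A | 1.....[.]   read . → write 1, move ←, go to B
B | 1....[.]1   read . → write ., move ←, go to B
B | 1...[.].1   read . → write ., move ←, go to B
B | 1..[.]..1   read . → write ., move ←, go to B
B | 1.[.]...1   read . → write ., move ←, go to B
B | 1[.]....1   read . → write ., move ←, go to B
B | [1].....1   read 1 → write 1, move →, go to A
A | 1[.]....1   read . → write 1, move ←, go to B
B | [1]1....1   read 1 → write 1, move →, go to A
A | 1[1]....1   read 1 → write ., move →, go to A
A | 1.[.]...1   read . → write 1, move ←, go to B
B | 1[.]1...1   read . → write ., move ←, go to B
B | [1].1...1   read 1 → write 1, move →, go to A
A | 1[.]1...1
After 18 steps: state A, head at 1, tape 1.1...1.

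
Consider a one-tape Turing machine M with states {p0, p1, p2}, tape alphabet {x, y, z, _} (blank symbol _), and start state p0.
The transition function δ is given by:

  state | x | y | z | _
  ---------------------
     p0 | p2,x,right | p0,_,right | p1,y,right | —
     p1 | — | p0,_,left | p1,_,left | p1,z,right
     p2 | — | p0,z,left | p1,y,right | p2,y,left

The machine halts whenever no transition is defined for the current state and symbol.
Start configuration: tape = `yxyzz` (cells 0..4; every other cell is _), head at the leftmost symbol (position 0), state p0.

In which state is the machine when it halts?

p0 | [y]xyzz   read y → write _, move right, go to p0
p0 | _[x]yzz   read x → write x, move right, go to p2
p2 | _x[y]zz   read y → write z, move left, go to p0
p0 | _[x]zzz   read x → write x, move right, go to p2
p2 | _x[z]zz   read z → write y, move right, go to p1
p1 | _xy[z]z   read z → write _, move left, go to p1
p1 | _x[y]_z   read y → write _, move left, go to p0
p0 | _[x]__z   read x → write x, move right, go to p2
p2 | _x[_]_z   read _ → write y, move left, go to p2
p2 | _[x]y_z
No transition is defined for (p2, x); M halts in state p2.

p2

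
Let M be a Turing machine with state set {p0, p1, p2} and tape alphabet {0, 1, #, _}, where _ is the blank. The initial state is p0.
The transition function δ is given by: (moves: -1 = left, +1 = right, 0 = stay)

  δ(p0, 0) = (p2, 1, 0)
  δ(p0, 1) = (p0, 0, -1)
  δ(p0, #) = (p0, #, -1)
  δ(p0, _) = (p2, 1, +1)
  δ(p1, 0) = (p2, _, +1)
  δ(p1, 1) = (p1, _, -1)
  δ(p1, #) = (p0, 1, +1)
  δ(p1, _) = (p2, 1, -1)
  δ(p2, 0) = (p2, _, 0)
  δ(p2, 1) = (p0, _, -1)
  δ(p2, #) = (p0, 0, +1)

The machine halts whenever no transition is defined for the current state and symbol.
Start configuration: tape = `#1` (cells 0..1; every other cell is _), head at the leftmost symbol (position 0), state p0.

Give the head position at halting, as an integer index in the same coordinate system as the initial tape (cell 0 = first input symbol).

-1

state=p0 head=0 tape=__[#]1   (p0,#)→(p0,#,-1)
state=p0 head=-1 tape=_[_]#1   (p0,_)→(p2,1,+1)
state=p2 head=0 tape=_1[#]1   (p2,#)→(p0,0,+1)
state=p0 head=1 tape=_10[1]   (p0,1)→(p0,0,-1)
state=p0 head=0 tape=_1[0]0   (p0,0)→(p2,1,0)
state=p2 head=0 tape=_1[1]0   (p2,1)→(p0,_,-1)
state=p0 head=-1 tape=_[1]_0   (p0,1)→(p0,0,-1)
state=p0 head=-2 tape=[_]0_0   (p0,_)→(p2,1,+1)
state=p2 head=-1 tape=1[0]_0   (p2,0)→(p2,_,0)
state=p2 head=-1 tape=1[_]_0
At halt the head is at cell -1.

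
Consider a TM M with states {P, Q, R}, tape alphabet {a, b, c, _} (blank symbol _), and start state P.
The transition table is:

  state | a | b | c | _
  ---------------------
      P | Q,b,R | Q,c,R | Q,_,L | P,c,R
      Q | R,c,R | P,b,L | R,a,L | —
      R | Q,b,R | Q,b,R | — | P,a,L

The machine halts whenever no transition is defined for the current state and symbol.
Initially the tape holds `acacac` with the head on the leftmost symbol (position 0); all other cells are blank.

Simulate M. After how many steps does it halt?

state=P head=0 tape=_[a]cacac_   (P,a)→(Q,b,R)
state=Q head=1 tape=_b[c]acac_   (Q,c)→(R,a,L)
state=R head=0 tape=_[b]aacac_   (R,b)→(Q,b,R)
state=Q head=1 tape=_b[a]acac_   (Q,a)→(R,c,R)
state=R head=2 tape=_bc[a]cac_   (R,a)→(Q,b,R)
state=Q head=3 tape=_bcb[c]ac_   (Q,c)→(R,a,L)
state=R head=2 tape=_bc[b]aac_   (R,b)→(Q,b,R)
state=Q head=3 tape=_bcb[a]ac_   (Q,a)→(R,c,R)
state=R head=4 tape=_bcbc[a]c_   (R,a)→(Q,b,R)
state=Q head=5 tape=_bcbcb[c]_   (Q,c)→(R,a,L)
state=R head=4 tape=_bcbc[b]a_   (R,b)→(Q,b,R)
state=Q head=5 tape=_bcbcb[a]_   (Q,a)→(R,c,R)
state=R head=6 tape=_bcbcbc[_]   (R,_)→(P,a,L)
state=P head=5 tape=_bcbcb[c]a   (P,c)→(Q,_,L)
state=Q head=4 tape=_bcbc[b]_a   (Q,b)→(P,b,L)
state=P head=3 tape=_bcb[c]b_a   (P,c)→(Q,_,L)
state=Q head=2 tape=_bc[b]_b_a   (Q,b)→(P,b,L)
state=P head=1 tape=_b[c]b_b_a   (P,c)→(Q,_,L)
state=Q head=0 tape=_[b]_b_b_a   (Q,b)→(P,b,L)
state=P head=-1 tape=[_]b_b_b_a   (P,_)→(P,c,R)
state=P head=0 tape=c[b]_b_b_a   (P,b)→(Q,c,R)
state=Q head=1 tape=cc[_]b_b_a
M halts after 21 transitions.

21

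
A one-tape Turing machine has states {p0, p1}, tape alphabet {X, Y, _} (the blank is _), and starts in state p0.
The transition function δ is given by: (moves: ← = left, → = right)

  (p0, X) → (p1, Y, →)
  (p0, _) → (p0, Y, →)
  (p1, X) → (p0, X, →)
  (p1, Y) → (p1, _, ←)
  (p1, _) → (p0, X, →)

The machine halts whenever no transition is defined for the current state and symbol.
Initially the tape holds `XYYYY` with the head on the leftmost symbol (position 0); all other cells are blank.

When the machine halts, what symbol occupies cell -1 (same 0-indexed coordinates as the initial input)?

p0 | _[X]YYYY   read X → write Y, move →, go to p1
p1 | _Y[Y]YYY   read Y → write _, move ←, go to p1
p1 | _[Y]_YYY   read Y → write _, move ←, go to p1
p1 | [_]__YYY   read _ → write X, move →, go to p0
p0 | X[_]_YYY   read _ → write Y, move →, go to p0
p0 | XY[_]YYY   read _ → write Y, move →, go to p0
p0 | XYY[Y]YY
Cell -1 holds X when M halts.

X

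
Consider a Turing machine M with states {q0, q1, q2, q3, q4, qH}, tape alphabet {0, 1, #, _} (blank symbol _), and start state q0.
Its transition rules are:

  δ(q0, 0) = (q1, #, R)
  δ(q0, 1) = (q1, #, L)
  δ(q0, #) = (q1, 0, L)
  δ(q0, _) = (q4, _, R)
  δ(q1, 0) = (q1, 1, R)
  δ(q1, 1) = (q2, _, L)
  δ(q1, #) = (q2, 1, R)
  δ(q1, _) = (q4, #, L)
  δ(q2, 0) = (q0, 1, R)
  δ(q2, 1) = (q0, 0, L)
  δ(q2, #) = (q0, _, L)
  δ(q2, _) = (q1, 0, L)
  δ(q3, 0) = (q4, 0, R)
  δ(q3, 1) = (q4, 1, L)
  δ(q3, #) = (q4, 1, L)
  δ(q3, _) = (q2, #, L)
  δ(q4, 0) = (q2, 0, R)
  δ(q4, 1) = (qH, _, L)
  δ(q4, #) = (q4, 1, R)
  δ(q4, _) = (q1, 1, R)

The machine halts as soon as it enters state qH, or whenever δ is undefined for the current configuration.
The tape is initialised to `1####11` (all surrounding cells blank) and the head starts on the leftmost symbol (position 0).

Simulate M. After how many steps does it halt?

state=q0 head=0 tape=_____[1]####11   (q0,1)→(q1,#,L)
state=q1 head=-1 tape=____[_]#####11   (q1,_)→(q4,#,L)
state=q4 head=-2 tape=___[_]######11   (q4,_)→(q1,1,R)
state=q1 head=-1 tape=___1[#]#####11   (q1,#)→(q2,1,R)
state=q2 head=0 tape=___11[#]####11   (q2,#)→(q0,_,L)
state=q0 head=-1 tape=___1[1]_####11   (q0,1)→(q1,#,L)
state=q1 head=-2 tape=___[1]#_####11   (q1,1)→(q2,_,L)
state=q2 head=-3 tape=__[_]_#_####11   (q2,_)→(q1,0,L)
state=q1 head=-4 tape=_[_]0_#_####11   (q1,_)→(q4,#,L)
state=q4 head=-5 tape=[_]#0_#_####11   (q4,_)→(q1,1,R)
state=q1 head=-4 tape=1[#]0_#_####11   (q1,#)→(q2,1,R)
state=q2 head=-3 tape=11[0]_#_####11   (q2,0)→(q0,1,R)
state=q0 head=-2 tape=111[_]#_####11   (q0,_)→(q4,_,R)
state=q4 head=-1 tape=111_[#]_####11   (q4,#)→(q4,1,R)
state=q4 head=0 tape=111_1[_]####11   (q4,_)→(q1,1,R)
state=q1 head=1 tape=111_11[#]###11   (q1,#)→(q2,1,R)
state=q2 head=2 tape=111_111[#]##11   (q2,#)→(q0,_,L)
state=q0 head=1 tape=111_11[1]_##11   (q0,1)→(q1,#,L)
state=q1 head=0 tape=111_1[1]#_##11   (q1,1)→(q2,_,L)
state=q2 head=-1 tape=111_[1]_#_##11   (q2,1)→(q0,0,L)
state=q0 head=-2 tape=111[_]0_#_##11   (q0,_)→(q4,_,R)
state=q4 head=-1 tape=111_[0]_#_##11   (q4,0)→(q2,0,R)
state=q2 head=0 tape=111_0[_]#_##11   (q2,_)→(q1,0,L)
state=q1 head=-1 tape=111_[0]0#_##11   (q1,0)→(q1,1,R)
state=q1 head=0 tape=111_1[0]#_##11   (q1,0)→(q1,1,R)
state=q1 head=1 tape=111_11[#]_##11   (q1,#)→(q2,1,R)
state=q2 head=2 tape=111_111[_]##11   (q2,_)→(q1,0,L)
state=q1 head=1 tape=111_11[1]0##11   (q1,1)→(q2,_,L)
state=q2 head=0 tape=111_1[1]_0##11   (q2,1)→(q0,0,L)
state=q0 head=-1 tape=111_[1]0_0##11   (q0,1)→(q1,#,L)
state=q1 head=-2 tape=111[_]#0_0##11   (q1,_)→(q4,#,L)
state=q4 head=-3 tape=11[1]##0_0##11   (q4,1)→(qH,_,L)
state=qH head=-4 tape=1[1]_##0_0##11
M halts after 32 transitions.

32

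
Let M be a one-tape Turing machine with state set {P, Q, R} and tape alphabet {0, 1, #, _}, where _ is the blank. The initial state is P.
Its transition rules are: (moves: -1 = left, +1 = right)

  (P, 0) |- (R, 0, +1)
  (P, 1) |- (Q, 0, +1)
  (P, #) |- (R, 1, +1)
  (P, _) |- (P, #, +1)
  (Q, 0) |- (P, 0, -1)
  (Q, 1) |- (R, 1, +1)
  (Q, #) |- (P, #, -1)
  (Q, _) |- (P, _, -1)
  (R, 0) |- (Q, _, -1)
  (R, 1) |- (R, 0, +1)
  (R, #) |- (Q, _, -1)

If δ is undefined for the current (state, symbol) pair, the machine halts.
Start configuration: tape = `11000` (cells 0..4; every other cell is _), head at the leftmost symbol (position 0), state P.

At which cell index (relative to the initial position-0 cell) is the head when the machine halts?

P | [1]1000   read 1 → write 0, move +1, go to Q
Q | 0[1]000   read 1 → write 1, move +1, go to R
R | 01[0]00   read 0 → write _, move -1, go to Q
Q | 0[1]_00   read 1 → write 1, move +1, go to R
R | 01[_]00
At halt the head is at cell 2.

2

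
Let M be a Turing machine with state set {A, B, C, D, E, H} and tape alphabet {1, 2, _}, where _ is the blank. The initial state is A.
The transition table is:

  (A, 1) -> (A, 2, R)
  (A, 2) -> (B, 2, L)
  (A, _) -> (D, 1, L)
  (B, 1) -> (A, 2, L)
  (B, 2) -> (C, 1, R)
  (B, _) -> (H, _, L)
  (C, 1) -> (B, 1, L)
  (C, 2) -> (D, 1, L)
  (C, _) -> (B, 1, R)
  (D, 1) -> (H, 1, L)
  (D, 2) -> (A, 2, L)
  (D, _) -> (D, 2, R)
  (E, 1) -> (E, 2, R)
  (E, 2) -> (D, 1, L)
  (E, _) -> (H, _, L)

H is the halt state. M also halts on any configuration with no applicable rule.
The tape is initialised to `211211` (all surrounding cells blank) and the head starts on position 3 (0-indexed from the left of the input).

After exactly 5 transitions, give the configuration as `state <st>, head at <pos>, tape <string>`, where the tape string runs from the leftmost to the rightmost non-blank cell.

state C, head at 2, tape 212211

A | 211[2]11   read 2 → write 2, move L, go to B
B | 21[1]211   read 1 → write 2, move L, go to A
A | 2[1]2211   read 1 → write 2, move R, go to A
A | 22[2]211   read 2 → write 2, move L, go to B
B | 2[2]2211   read 2 → write 1, move R, go to C
C | 21[2]211
After 5 steps: state C, head at 2, tape 212211.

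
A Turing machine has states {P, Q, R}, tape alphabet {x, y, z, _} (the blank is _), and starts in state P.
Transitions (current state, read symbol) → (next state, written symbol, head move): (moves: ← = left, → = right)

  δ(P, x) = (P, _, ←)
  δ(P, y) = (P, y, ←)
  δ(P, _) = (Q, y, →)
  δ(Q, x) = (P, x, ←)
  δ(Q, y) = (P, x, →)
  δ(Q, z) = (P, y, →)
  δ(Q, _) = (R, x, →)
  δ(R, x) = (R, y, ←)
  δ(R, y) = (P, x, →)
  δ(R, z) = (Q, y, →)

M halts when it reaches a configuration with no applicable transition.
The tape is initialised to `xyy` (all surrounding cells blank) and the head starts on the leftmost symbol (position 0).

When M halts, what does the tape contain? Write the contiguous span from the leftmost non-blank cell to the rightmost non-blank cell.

state=P head=0 tape=__[x]yy___   (P,x)→(P,_,←)
state=P head=-1 tape=_[_]_yy___   (P,_)→(Q,y,→)
state=Q head=0 tape=_y[_]yy___   (Q,_)→(R,x,→)
state=R head=1 tape=_yx[y]y___   (R,y)→(P,x,→)
state=P head=2 tape=_yxx[y]___   (P,y)→(P,y,←)
state=P head=1 tape=_yx[x]y___   (P,x)→(P,_,←)
state=P head=0 tape=_y[x]_y___   (P,x)→(P,_,←)
state=P head=-1 tape=_[y]__y___   (P,y)→(P,y,←)
state=P head=-2 tape=[_]y__y___   (P,_)→(Q,y,→)
state=Q head=-1 tape=y[y]__y___   (Q,y)→(P,x,→)
state=P head=0 tape=yx[_]_y___   (P,_)→(Q,y,→)
state=Q head=1 tape=yxy[_]y___   (Q,_)→(R,x,→)
state=R head=2 tape=yxyx[y]___   (R,y)→(P,x,→)
state=P head=3 tape=yxyxx[_]__   (P,_)→(Q,y,→)
state=Q head=4 tape=yxyxxy[_]_   (Q,_)→(R,x,→)
state=R head=5 tape=yxyxxyx[_]
The non-blank tape span at halt is yxyxxyx.

yxyxxyx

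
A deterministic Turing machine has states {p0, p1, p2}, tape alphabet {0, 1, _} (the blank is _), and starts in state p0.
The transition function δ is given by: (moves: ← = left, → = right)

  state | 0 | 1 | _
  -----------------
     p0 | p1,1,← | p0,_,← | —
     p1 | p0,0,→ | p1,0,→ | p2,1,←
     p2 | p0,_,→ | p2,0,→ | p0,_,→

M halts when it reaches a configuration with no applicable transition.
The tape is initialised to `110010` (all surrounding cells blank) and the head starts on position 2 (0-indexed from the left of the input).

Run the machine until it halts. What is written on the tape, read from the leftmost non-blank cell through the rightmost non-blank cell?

p0 | 11[0]010   read 0 → write 1, move ←, go to p1
p1 | 1[1]1010   read 1 → write 0, move →, go to p1
p1 | 10[1]010   read 1 → write 0, move →, go to p1
p1 | 100[0]10   read 0 → write 0, move →, go to p0
p0 | 1000[1]0   read 1 → write _, move ←, go to p0
p0 | 100[0]_0   read 0 → write 1, move ←, go to p1
p1 | 10[0]1_0   read 0 → write 0, move →, go to p0
p0 | 100[1]_0   read 1 → write _, move ←, go to p0
p0 | 10[0]__0   read 0 → write 1, move ←, go to p1
p1 | 1[0]1__0   read 0 → write 0, move →, go to p0
p0 | 10[1]__0   read 1 → write _, move ←, go to p0
p0 | 1[0]___0   read 0 → write 1, move ←, go to p1
p1 | [1]1___0   read 1 → write 0, move →, go to p1
p1 | 0[1]___0   read 1 → write 0, move →, go to p1
p1 | 00[_]__0   read _ → write 1, move ←, go to p2
p2 | 0[0]1__0   read 0 → write _, move →, go to p0
p0 | 0_[1]__0   read 1 → write _, move ←, go to p0
p0 | 0[_]___0
The non-blank tape span at halt is 0____0.

0____0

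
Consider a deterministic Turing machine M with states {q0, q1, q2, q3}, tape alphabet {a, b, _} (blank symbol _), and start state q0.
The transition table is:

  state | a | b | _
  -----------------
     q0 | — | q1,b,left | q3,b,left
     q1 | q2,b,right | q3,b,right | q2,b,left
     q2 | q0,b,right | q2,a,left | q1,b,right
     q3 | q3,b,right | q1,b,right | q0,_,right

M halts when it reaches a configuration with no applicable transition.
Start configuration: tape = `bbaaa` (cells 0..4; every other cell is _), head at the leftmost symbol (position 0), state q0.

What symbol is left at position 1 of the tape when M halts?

a

q0 | ___[b]baaa__   read b → write b, move left, go to q1
q1 | __[_]bbaaa__   read _ → write b, move left, go to q2
q2 | _[_]bbbaaa__   read _ → write b, move right, go to q1
q1 | _b[b]bbaaa__   read b → write b, move right, go to q3
q3 | _bb[b]baaa__   read b → write b, move right, go to q1
q1 | _bbb[b]aaa__   read b → write b, move right, go to q3
q3 | _bbbb[a]aa__   read a → write b, move right, go to q3
q3 | _bbbbb[a]a__   read a → write b, move right, go to q3
q3 | _bbbbbb[a]__   read a → write b, move right, go to q3
q3 | _bbbbbbb[_]_   read _ → write _, move right, go to q0
q0 | _bbbbbbb_[_]   read _ → write b, move left, go to q3
q3 | _bbbbbbb[_]b   read _ → write _, move right, go to q0
q0 | _bbbbbbb_[b]   read b → write b, move left, go to q1
q1 | _bbbbbbb[_]b   read _ → write b, move left, go to q2
q2 | _bbbbbb[b]bb   read b → write a, move left, go to q2
q2 | _bbbbb[b]abb   read b → write a, move left, go to q2
q2 | _bbbb[b]aabb   read b → write a, move left, go to q2
q2 | _bbb[b]aaabb   read b → write a, move left, go to q2
q2 | _bb[b]aaaabb   read b → write a, move left, go to q2
q2 | _b[b]aaaaabb   read b → write a, move left, go to q2
q2 | _[b]aaaaaabb   read b → write a, move left, go to q2
q2 | [_]aaaaaaabb   read _ → write b, move right, go to q1
q1 | b[a]aaaaaabb   read a → write b, move right, go to q2
q2 | bb[a]aaaaabb   read a → write b, move right, go to q0
q0 | bbb[a]aaaabb
Cell 1 holds a when M halts.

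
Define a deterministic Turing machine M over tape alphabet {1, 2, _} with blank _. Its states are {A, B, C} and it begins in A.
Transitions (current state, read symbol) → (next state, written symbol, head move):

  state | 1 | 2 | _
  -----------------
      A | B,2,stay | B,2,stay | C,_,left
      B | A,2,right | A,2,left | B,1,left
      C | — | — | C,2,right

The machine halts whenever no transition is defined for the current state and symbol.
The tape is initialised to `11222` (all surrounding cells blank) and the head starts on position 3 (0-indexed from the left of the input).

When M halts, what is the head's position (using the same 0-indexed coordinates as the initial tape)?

0

A | __112[2]2   read 2 → write 2, move stay, go to B
B | __112[2]2   read 2 → write 2, move left, go to A
A | __11[2]22   read 2 → write 2, move stay, go to B
B | __11[2]22   read 2 → write 2, move left, go to A
A | __1[1]222   read 1 → write 2, move stay, go to B
B | __1[2]222   read 2 → write 2, move left, go to A
A | __[1]2222   read 1 → write 2, move stay, go to B
B | __[2]2222   read 2 → write 2, move left, go to A
A | _[_]22222   read _ → write _, move left, go to C
C | [_]_22222   read _ → write 2, move right, go to C
C | 2[_]22222   read _ → write 2, move right, go to C
C | 22[2]2222
At halt the head is at cell 0.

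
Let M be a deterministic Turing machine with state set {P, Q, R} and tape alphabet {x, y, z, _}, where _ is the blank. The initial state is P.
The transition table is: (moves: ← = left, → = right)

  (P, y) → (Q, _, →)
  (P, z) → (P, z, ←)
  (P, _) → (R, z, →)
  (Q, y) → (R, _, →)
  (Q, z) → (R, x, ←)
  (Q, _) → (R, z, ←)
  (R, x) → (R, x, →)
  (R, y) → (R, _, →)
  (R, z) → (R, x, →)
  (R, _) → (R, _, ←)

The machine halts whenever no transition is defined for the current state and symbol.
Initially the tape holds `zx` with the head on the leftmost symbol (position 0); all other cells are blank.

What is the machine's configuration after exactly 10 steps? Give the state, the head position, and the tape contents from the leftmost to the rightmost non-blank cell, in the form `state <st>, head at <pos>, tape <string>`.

state R, head at 2, tape zxx

state=P head=0 tape=_[z]x_   (P,z)→(P,z,←)
state=P head=-1 tape=[_]zx_   (P,_)→(R,z,→)
state=R head=0 tape=z[z]x_   (R,z)→(R,x,→)
state=R head=1 tape=zx[x]_   (R,x)→(R,x,→)
state=R head=2 tape=zxx[_]   (R,_)→(R,_,←)
state=R head=1 tape=zx[x]_   (R,x)→(R,x,→)
state=R head=2 tape=zxx[_]   (R,_)→(R,_,←)
state=R head=1 tape=zx[x]_   (R,x)→(R,x,→)
state=R head=2 tape=zxx[_]   (R,_)→(R,_,←)
state=R head=1 tape=zx[x]_   (R,x)→(R,x,→)
state=R head=2 tape=zxx[_]
After 10 steps: state R, head at 2, tape zxx.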